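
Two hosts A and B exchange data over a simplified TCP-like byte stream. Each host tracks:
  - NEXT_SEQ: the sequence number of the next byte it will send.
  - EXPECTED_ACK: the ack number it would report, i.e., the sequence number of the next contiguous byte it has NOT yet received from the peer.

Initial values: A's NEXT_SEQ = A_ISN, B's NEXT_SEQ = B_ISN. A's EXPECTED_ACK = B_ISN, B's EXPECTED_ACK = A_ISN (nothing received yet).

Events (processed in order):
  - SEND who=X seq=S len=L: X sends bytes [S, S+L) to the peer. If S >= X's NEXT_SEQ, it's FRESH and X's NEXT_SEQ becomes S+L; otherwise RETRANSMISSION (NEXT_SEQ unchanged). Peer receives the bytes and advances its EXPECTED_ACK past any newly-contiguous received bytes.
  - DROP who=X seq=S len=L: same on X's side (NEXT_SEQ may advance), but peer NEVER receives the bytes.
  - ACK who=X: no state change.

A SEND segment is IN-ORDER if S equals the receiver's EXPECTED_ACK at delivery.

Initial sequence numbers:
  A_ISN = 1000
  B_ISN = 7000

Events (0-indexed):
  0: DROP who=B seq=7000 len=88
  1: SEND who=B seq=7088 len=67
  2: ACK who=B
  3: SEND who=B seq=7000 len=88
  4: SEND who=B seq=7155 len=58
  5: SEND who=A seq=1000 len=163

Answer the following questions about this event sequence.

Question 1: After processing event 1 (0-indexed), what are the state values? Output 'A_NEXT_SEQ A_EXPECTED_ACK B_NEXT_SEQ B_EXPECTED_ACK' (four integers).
After event 0: A_seq=1000 A_ack=7000 B_seq=7088 B_ack=1000
After event 1: A_seq=1000 A_ack=7000 B_seq=7155 B_ack=1000

1000 7000 7155 1000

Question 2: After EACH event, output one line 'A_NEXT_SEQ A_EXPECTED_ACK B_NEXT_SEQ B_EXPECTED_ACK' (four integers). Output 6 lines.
1000 7000 7088 1000
1000 7000 7155 1000
1000 7000 7155 1000
1000 7155 7155 1000
1000 7213 7213 1000
1163 7213 7213 1163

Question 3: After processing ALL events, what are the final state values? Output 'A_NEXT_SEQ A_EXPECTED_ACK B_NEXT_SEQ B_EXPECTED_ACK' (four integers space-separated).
After event 0: A_seq=1000 A_ack=7000 B_seq=7088 B_ack=1000
After event 1: A_seq=1000 A_ack=7000 B_seq=7155 B_ack=1000
After event 2: A_seq=1000 A_ack=7000 B_seq=7155 B_ack=1000
After event 3: A_seq=1000 A_ack=7155 B_seq=7155 B_ack=1000
After event 4: A_seq=1000 A_ack=7213 B_seq=7213 B_ack=1000
After event 5: A_seq=1163 A_ack=7213 B_seq=7213 B_ack=1163

Answer: 1163 7213 7213 1163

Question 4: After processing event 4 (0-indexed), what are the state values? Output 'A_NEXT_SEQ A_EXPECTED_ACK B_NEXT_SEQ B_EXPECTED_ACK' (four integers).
After event 0: A_seq=1000 A_ack=7000 B_seq=7088 B_ack=1000
After event 1: A_seq=1000 A_ack=7000 B_seq=7155 B_ack=1000
After event 2: A_seq=1000 A_ack=7000 B_seq=7155 B_ack=1000
After event 3: A_seq=1000 A_ack=7155 B_seq=7155 B_ack=1000
After event 4: A_seq=1000 A_ack=7213 B_seq=7213 B_ack=1000

1000 7213 7213 1000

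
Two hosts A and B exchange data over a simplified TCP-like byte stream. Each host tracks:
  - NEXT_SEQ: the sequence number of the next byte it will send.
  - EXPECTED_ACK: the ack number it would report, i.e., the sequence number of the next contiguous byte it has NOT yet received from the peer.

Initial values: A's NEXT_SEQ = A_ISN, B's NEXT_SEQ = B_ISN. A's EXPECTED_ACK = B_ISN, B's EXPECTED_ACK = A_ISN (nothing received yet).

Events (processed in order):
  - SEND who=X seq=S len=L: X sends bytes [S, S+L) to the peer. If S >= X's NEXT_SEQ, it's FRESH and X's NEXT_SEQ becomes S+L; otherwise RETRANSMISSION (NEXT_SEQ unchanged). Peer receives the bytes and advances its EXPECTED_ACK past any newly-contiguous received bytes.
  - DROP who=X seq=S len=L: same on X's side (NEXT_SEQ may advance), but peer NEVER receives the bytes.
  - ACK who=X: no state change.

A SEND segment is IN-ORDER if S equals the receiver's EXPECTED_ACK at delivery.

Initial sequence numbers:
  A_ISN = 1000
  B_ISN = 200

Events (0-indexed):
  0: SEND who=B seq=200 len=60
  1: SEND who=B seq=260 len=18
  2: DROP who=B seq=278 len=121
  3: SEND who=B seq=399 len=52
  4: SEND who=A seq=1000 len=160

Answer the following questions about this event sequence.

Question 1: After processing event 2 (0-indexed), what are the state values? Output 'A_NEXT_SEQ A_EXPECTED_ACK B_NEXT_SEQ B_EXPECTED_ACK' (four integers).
After event 0: A_seq=1000 A_ack=260 B_seq=260 B_ack=1000
After event 1: A_seq=1000 A_ack=278 B_seq=278 B_ack=1000
After event 2: A_seq=1000 A_ack=278 B_seq=399 B_ack=1000

1000 278 399 1000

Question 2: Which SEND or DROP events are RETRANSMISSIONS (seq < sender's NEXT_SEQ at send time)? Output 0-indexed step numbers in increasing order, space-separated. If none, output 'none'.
Step 0: SEND seq=200 -> fresh
Step 1: SEND seq=260 -> fresh
Step 2: DROP seq=278 -> fresh
Step 3: SEND seq=399 -> fresh
Step 4: SEND seq=1000 -> fresh

Answer: none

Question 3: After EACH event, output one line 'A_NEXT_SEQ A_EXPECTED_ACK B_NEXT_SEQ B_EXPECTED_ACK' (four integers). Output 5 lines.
1000 260 260 1000
1000 278 278 1000
1000 278 399 1000
1000 278 451 1000
1160 278 451 1160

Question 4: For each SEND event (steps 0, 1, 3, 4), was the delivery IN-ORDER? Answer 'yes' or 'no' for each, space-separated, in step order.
Step 0: SEND seq=200 -> in-order
Step 1: SEND seq=260 -> in-order
Step 3: SEND seq=399 -> out-of-order
Step 4: SEND seq=1000 -> in-order

Answer: yes yes no yes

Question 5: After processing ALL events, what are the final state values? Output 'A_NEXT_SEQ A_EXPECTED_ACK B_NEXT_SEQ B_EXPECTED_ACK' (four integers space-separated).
Answer: 1160 278 451 1160

Derivation:
After event 0: A_seq=1000 A_ack=260 B_seq=260 B_ack=1000
After event 1: A_seq=1000 A_ack=278 B_seq=278 B_ack=1000
After event 2: A_seq=1000 A_ack=278 B_seq=399 B_ack=1000
After event 3: A_seq=1000 A_ack=278 B_seq=451 B_ack=1000
After event 4: A_seq=1160 A_ack=278 B_seq=451 B_ack=1160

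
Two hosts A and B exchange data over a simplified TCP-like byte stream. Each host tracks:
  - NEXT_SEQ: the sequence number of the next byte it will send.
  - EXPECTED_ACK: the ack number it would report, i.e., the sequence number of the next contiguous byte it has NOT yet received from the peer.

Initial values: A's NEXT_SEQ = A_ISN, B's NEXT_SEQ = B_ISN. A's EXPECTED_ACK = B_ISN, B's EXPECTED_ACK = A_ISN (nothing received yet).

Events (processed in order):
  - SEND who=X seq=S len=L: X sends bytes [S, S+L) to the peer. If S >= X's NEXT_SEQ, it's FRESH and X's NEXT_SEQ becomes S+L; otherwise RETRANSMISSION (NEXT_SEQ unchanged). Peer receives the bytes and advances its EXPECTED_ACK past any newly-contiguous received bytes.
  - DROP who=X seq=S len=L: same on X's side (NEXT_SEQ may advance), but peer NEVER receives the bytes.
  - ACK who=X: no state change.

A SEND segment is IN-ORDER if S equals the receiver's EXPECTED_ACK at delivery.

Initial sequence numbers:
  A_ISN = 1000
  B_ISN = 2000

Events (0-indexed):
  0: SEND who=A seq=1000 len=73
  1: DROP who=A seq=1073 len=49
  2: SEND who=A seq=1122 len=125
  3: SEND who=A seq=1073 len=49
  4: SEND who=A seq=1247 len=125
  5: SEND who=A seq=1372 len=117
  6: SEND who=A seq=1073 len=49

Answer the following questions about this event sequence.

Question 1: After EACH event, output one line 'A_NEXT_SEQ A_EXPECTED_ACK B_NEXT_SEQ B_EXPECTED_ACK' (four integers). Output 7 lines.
1073 2000 2000 1073
1122 2000 2000 1073
1247 2000 2000 1073
1247 2000 2000 1247
1372 2000 2000 1372
1489 2000 2000 1489
1489 2000 2000 1489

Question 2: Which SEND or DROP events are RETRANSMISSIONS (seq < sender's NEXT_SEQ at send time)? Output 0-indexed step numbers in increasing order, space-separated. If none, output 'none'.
Step 0: SEND seq=1000 -> fresh
Step 1: DROP seq=1073 -> fresh
Step 2: SEND seq=1122 -> fresh
Step 3: SEND seq=1073 -> retransmit
Step 4: SEND seq=1247 -> fresh
Step 5: SEND seq=1372 -> fresh
Step 6: SEND seq=1073 -> retransmit

Answer: 3 6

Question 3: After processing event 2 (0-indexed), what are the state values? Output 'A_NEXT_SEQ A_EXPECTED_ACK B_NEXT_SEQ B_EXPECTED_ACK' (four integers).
After event 0: A_seq=1073 A_ack=2000 B_seq=2000 B_ack=1073
After event 1: A_seq=1122 A_ack=2000 B_seq=2000 B_ack=1073
After event 2: A_seq=1247 A_ack=2000 B_seq=2000 B_ack=1073

1247 2000 2000 1073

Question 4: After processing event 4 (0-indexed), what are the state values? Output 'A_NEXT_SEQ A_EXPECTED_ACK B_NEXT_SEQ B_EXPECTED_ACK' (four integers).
After event 0: A_seq=1073 A_ack=2000 B_seq=2000 B_ack=1073
After event 1: A_seq=1122 A_ack=2000 B_seq=2000 B_ack=1073
After event 2: A_seq=1247 A_ack=2000 B_seq=2000 B_ack=1073
After event 3: A_seq=1247 A_ack=2000 B_seq=2000 B_ack=1247
After event 4: A_seq=1372 A_ack=2000 B_seq=2000 B_ack=1372

1372 2000 2000 1372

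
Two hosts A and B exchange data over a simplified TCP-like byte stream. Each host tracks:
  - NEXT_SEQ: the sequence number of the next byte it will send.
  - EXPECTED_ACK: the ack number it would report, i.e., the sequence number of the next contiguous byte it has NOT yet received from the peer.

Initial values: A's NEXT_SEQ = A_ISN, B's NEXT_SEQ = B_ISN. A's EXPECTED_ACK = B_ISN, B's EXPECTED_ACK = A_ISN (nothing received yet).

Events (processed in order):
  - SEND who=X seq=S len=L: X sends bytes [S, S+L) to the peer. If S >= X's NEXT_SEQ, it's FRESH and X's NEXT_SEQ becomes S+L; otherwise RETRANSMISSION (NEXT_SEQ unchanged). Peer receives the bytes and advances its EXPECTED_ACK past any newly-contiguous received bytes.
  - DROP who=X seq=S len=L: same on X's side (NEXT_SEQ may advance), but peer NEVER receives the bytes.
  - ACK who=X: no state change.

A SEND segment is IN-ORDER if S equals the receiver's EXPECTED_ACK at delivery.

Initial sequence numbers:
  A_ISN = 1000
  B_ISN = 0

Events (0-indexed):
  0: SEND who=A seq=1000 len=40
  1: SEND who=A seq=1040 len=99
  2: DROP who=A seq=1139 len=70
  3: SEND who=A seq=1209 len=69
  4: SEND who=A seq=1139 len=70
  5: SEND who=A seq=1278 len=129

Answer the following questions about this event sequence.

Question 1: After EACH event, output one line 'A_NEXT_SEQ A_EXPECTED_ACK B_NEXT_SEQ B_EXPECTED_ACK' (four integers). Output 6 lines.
1040 0 0 1040
1139 0 0 1139
1209 0 0 1139
1278 0 0 1139
1278 0 0 1278
1407 0 0 1407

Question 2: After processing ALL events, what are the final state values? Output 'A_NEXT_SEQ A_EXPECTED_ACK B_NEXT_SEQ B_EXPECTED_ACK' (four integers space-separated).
After event 0: A_seq=1040 A_ack=0 B_seq=0 B_ack=1040
After event 1: A_seq=1139 A_ack=0 B_seq=0 B_ack=1139
After event 2: A_seq=1209 A_ack=0 B_seq=0 B_ack=1139
After event 3: A_seq=1278 A_ack=0 B_seq=0 B_ack=1139
After event 4: A_seq=1278 A_ack=0 B_seq=0 B_ack=1278
After event 5: A_seq=1407 A_ack=0 B_seq=0 B_ack=1407

Answer: 1407 0 0 1407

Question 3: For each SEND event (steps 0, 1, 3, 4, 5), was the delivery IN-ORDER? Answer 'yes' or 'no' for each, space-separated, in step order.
Answer: yes yes no yes yes

Derivation:
Step 0: SEND seq=1000 -> in-order
Step 1: SEND seq=1040 -> in-order
Step 3: SEND seq=1209 -> out-of-order
Step 4: SEND seq=1139 -> in-order
Step 5: SEND seq=1278 -> in-order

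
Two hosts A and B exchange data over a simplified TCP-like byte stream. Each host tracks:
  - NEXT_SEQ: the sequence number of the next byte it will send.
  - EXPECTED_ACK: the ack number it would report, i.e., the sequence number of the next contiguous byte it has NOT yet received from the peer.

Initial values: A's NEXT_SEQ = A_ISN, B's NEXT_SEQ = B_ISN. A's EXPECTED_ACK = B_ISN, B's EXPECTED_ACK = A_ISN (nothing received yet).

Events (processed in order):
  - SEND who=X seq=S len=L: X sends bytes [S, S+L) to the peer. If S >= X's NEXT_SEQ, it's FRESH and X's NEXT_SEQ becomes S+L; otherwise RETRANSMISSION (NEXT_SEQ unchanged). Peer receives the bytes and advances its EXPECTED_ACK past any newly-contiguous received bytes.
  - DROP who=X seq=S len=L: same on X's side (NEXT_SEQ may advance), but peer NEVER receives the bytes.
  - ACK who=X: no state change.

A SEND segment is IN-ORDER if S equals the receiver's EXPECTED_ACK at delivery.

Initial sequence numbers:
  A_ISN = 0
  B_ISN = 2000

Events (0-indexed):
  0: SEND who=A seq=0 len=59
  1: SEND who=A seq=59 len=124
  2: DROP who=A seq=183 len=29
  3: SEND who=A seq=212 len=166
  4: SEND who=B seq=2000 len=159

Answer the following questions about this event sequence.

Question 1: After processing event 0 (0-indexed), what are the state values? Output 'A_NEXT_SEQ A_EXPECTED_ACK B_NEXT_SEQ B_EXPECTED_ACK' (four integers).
After event 0: A_seq=59 A_ack=2000 B_seq=2000 B_ack=59

59 2000 2000 59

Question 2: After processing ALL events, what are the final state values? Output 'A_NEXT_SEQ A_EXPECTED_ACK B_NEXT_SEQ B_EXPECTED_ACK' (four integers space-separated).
Answer: 378 2159 2159 183

Derivation:
After event 0: A_seq=59 A_ack=2000 B_seq=2000 B_ack=59
After event 1: A_seq=183 A_ack=2000 B_seq=2000 B_ack=183
After event 2: A_seq=212 A_ack=2000 B_seq=2000 B_ack=183
After event 3: A_seq=378 A_ack=2000 B_seq=2000 B_ack=183
After event 4: A_seq=378 A_ack=2159 B_seq=2159 B_ack=183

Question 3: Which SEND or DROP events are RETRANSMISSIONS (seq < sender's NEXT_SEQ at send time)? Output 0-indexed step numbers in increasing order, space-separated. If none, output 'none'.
Step 0: SEND seq=0 -> fresh
Step 1: SEND seq=59 -> fresh
Step 2: DROP seq=183 -> fresh
Step 3: SEND seq=212 -> fresh
Step 4: SEND seq=2000 -> fresh

Answer: none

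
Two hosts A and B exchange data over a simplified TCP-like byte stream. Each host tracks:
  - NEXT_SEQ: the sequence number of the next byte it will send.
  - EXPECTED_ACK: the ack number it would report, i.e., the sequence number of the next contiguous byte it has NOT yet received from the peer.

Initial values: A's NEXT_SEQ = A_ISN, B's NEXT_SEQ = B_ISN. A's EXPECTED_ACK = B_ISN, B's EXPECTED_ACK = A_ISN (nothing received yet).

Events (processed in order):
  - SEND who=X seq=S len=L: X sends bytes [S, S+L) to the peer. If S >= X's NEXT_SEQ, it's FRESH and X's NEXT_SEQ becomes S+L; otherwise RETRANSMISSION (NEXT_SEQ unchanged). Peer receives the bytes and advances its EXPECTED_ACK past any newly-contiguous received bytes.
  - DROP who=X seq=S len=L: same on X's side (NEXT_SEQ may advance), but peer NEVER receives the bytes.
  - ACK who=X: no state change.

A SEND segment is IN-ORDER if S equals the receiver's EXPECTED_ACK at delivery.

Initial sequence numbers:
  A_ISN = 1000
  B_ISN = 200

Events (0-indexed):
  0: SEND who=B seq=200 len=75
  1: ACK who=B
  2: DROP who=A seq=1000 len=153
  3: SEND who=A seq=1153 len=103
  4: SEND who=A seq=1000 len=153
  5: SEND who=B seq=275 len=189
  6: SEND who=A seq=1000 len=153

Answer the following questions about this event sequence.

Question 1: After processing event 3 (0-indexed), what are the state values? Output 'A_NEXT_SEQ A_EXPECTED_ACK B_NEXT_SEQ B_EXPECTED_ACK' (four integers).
After event 0: A_seq=1000 A_ack=275 B_seq=275 B_ack=1000
After event 1: A_seq=1000 A_ack=275 B_seq=275 B_ack=1000
After event 2: A_seq=1153 A_ack=275 B_seq=275 B_ack=1000
After event 3: A_seq=1256 A_ack=275 B_seq=275 B_ack=1000

1256 275 275 1000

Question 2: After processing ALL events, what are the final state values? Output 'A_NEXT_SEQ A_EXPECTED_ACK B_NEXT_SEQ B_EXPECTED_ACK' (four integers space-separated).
Answer: 1256 464 464 1256

Derivation:
After event 0: A_seq=1000 A_ack=275 B_seq=275 B_ack=1000
After event 1: A_seq=1000 A_ack=275 B_seq=275 B_ack=1000
After event 2: A_seq=1153 A_ack=275 B_seq=275 B_ack=1000
After event 3: A_seq=1256 A_ack=275 B_seq=275 B_ack=1000
After event 4: A_seq=1256 A_ack=275 B_seq=275 B_ack=1256
After event 5: A_seq=1256 A_ack=464 B_seq=464 B_ack=1256
After event 6: A_seq=1256 A_ack=464 B_seq=464 B_ack=1256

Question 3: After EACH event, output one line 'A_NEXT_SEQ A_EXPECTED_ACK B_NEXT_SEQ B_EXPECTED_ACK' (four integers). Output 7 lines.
1000 275 275 1000
1000 275 275 1000
1153 275 275 1000
1256 275 275 1000
1256 275 275 1256
1256 464 464 1256
1256 464 464 1256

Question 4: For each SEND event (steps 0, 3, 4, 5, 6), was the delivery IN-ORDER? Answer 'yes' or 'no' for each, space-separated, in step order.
Step 0: SEND seq=200 -> in-order
Step 3: SEND seq=1153 -> out-of-order
Step 4: SEND seq=1000 -> in-order
Step 5: SEND seq=275 -> in-order
Step 6: SEND seq=1000 -> out-of-order

Answer: yes no yes yes no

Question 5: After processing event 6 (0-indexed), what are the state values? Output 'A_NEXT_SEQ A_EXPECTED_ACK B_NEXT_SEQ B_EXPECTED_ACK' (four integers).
After event 0: A_seq=1000 A_ack=275 B_seq=275 B_ack=1000
After event 1: A_seq=1000 A_ack=275 B_seq=275 B_ack=1000
After event 2: A_seq=1153 A_ack=275 B_seq=275 B_ack=1000
After event 3: A_seq=1256 A_ack=275 B_seq=275 B_ack=1000
After event 4: A_seq=1256 A_ack=275 B_seq=275 B_ack=1256
After event 5: A_seq=1256 A_ack=464 B_seq=464 B_ack=1256
After event 6: A_seq=1256 A_ack=464 B_seq=464 B_ack=1256

1256 464 464 1256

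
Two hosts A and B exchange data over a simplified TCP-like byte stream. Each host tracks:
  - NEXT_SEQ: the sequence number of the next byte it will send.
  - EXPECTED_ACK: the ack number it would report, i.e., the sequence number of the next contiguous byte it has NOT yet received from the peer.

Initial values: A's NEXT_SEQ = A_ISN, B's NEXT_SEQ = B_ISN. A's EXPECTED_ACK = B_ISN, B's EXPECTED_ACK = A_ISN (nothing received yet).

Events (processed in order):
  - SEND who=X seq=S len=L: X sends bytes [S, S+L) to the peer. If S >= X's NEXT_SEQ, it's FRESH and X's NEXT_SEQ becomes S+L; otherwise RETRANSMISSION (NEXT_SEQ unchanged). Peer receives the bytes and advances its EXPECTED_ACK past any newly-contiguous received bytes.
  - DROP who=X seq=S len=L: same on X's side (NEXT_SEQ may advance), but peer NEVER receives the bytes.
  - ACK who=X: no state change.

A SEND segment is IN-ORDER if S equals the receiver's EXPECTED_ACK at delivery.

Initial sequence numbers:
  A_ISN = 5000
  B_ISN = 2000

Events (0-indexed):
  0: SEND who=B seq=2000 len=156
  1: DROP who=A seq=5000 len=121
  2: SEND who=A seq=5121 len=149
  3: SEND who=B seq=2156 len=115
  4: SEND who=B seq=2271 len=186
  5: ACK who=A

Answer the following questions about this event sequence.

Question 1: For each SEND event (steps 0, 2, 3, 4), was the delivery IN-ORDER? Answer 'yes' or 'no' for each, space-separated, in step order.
Step 0: SEND seq=2000 -> in-order
Step 2: SEND seq=5121 -> out-of-order
Step 3: SEND seq=2156 -> in-order
Step 4: SEND seq=2271 -> in-order

Answer: yes no yes yes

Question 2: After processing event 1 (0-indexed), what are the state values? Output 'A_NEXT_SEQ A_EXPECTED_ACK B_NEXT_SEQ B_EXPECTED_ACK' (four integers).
After event 0: A_seq=5000 A_ack=2156 B_seq=2156 B_ack=5000
After event 1: A_seq=5121 A_ack=2156 B_seq=2156 B_ack=5000

5121 2156 2156 5000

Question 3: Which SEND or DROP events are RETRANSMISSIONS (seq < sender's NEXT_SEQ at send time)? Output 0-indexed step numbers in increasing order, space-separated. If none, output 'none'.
Step 0: SEND seq=2000 -> fresh
Step 1: DROP seq=5000 -> fresh
Step 2: SEND seq=5121 -> fresh
Step 3: SEND seq=2156 -> fresh
Step 4: SEND seq=2271 -> fresh

Answer: none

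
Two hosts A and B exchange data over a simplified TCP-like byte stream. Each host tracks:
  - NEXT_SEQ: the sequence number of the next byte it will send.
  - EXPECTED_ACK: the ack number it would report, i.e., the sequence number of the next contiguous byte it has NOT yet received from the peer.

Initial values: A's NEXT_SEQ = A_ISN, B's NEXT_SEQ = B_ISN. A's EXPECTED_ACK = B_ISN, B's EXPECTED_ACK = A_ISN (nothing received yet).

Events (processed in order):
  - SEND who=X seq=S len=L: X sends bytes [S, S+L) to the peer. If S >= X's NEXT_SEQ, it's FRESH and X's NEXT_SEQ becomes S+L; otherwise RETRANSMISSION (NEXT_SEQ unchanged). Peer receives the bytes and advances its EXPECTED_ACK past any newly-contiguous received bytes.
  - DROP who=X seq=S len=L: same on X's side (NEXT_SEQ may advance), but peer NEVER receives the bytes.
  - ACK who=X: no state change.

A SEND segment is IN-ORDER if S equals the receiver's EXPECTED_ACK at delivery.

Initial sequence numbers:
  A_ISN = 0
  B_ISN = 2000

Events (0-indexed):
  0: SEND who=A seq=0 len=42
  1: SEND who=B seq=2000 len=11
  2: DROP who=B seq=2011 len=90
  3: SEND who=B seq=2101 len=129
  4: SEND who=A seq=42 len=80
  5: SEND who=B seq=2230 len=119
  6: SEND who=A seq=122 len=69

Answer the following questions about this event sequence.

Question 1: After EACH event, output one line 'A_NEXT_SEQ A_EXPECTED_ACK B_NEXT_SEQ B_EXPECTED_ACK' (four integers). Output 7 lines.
42 2000 2000 42
42 2011 2011 42
42 2011 2101 42
42 2011 2230 42
122 2011 2230 122
122 2011 2349 122
191 2011 2349 191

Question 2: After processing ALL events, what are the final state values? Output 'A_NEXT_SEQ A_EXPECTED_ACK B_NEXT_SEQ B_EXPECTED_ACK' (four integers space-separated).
Answer: 191 2011 2349 191

Derivation:
After event 0: A_seq=42 A_ack=2000 B_seq=2000 B_ack=42
After event 1: A_seq=42 A_ack=2011 B_seq=2011 B_ack=42
After event 2: A_seq=42 A_ack=2011 B_seq=2101 B_ack=42
After event 3: A_seq=42 A_ack=2011 B_seq=2230 B_ack=42
After event 4: A_seq=122 A_ack=2011 B_seq=2230 B_ack=122
After event 5: A_seq=122 A_ack=2011 B_seq=2349 B_ack=122
After event 6: A_seq=191 A_ack=2011 B_seq=2349 B_ack=191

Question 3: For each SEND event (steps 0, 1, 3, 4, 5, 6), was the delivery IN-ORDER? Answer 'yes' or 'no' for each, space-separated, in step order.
Answer: yes yes no yes no yes

Derivation:
Step 0: SEND seq=0 -> in-order
Step 1: SEND seq=2000 -> in-order
Step 3: SEND seq=2101 -> out-of-order
Step 4: SEND seq=42 -> in-order
Step 5: SEND seq=2230 -> out-of-order
Step 6: SEND seq=122 -> in-order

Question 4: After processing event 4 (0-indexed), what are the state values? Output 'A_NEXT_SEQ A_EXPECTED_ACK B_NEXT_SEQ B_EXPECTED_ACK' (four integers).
After event 0: A_seq=42 A_ack=2000 B_seq=2000 B_ack=42
After event 1: A_seq=42 A_ack=2011 B_seq=2011 B_ack=42
After event 2: A_seq=42 A_ack=2011 B_seq=2101 B_ack=42
After event 3: A_seq=42 A_ack=2011 B_seq=2230 B_ack=42
After event 4: A_seq=122 A_ack=2011 B_seq=2230 B_ack=122

122 2011 2230 122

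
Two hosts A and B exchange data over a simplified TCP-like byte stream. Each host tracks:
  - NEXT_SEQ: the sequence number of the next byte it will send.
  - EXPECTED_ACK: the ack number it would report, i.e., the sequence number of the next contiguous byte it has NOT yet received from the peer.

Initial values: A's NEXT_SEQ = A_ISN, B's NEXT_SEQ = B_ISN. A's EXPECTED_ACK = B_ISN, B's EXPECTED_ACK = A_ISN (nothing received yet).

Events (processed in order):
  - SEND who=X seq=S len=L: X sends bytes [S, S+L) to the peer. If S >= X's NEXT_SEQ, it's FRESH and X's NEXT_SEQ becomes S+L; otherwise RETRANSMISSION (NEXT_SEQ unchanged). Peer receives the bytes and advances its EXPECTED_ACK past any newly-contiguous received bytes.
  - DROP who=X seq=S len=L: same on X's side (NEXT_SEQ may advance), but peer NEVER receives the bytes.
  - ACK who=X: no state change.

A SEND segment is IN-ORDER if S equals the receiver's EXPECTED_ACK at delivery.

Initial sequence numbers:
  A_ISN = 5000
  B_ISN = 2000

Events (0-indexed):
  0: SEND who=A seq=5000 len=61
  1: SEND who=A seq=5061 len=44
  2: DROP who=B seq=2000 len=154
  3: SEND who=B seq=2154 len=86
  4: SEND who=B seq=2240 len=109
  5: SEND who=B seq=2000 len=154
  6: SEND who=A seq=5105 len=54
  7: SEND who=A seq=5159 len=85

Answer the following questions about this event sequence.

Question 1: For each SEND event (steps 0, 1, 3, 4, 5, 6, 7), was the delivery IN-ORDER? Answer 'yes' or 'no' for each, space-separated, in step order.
Step 0: SEND seq=5000 -> in-order
Step 1: SEND seq=5061 -> in-order
Step 3: SEND seq=2154 -> out-of-order
Step 4: SEND seq=2240 -> out-of-order
Step 5: SEND seq=2000 -> in-order
Step 6: SEND seq=5105 -> in-order
Step 7: SEND seq=5159 -> in-order

Answer: yes yes no no yes yes yes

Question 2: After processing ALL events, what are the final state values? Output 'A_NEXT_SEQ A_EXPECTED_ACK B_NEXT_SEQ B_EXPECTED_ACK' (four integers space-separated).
Answer: 5244 2349 2349 5244

Derivation:
After event 0: A_seq=5061 A_ack=2000 B_seq=2000 B_ack=5061
After event 1: A_seq=5105 A_ack=2000 B_seq=2000 B_ack=5105
After event 2: A_seq=5105 A_ack=2000 B_seq=2154 B_ack=5105
After event 3: A_seq=5105 A_ack=2000 B_seq=2240 B_ack=5105
After event 4: A_seq=5105 A_ack=2000 B_seq=2349 B_ack=5105
After event 5: A_seq=5105 A_ack=2349 B_seq=2349 B_ack=5105
After event 6: A_seq=5159 A_ack=2349 B_seq=2349 B_ack=5159
After event 7: A_seq=5244 A_ack=2349 B_seq=2349 B_ack=5244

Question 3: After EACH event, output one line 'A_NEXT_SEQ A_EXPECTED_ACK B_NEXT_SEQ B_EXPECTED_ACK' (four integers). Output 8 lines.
5061 2000 2000 5061
5105 2000 2000 5105
5105 2000 2154 5105
5105 2000 2240 5105
5105 2000 2349 5105
5105 2349 2349 5105
5159 2349 2349 5159
5244 2349 2349 5244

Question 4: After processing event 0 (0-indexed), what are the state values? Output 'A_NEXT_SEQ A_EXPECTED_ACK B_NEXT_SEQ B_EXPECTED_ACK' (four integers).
After event 0: A_seq=5061 A_ack=2000 B_seq=2000 B_ack=5061

5061 2000 2000 5061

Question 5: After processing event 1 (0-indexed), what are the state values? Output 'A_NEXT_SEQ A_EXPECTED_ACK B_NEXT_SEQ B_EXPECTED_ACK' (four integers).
After event 0: A_seq=5061 A_ack=2000 B_seq=2000 B_ack=5061
After event 1: A_seq=5105 A_ack=2000 B_seq=2000 B_ack=5105

5105 2000 2000 5105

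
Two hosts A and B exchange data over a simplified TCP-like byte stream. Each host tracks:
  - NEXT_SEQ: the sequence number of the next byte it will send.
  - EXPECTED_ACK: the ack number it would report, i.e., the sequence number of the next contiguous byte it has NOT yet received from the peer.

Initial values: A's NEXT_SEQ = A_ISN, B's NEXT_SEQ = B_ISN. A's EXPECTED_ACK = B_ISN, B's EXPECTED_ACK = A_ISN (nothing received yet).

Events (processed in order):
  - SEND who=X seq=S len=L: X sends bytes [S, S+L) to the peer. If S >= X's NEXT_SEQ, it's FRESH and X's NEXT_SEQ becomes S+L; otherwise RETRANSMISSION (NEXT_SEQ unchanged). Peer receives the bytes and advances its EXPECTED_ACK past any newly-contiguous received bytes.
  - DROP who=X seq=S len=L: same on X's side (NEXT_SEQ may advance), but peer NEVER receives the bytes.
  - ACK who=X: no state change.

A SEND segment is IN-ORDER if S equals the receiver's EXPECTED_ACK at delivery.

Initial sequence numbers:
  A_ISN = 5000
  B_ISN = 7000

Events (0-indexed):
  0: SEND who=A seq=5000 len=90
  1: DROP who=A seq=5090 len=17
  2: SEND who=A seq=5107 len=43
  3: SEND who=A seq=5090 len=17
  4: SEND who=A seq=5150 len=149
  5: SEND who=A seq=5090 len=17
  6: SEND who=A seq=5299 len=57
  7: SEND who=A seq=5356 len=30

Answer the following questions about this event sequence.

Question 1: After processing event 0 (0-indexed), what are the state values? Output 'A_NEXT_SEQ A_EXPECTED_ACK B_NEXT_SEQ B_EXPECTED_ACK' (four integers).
After event 0: A_seq=5090 A_ack=7000 B_seq=7000 B_ack=5090

5090 7000 7000 5090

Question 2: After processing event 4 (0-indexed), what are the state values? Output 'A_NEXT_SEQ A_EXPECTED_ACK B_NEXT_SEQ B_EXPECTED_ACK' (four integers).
After event 0: A_seq=5090 A_ack=7000 B_seq=7000 B_ack=5090
After event 1: A_seq=5107 A_ack=7000 B_seq=7000 B_ack=5090
After event 2: A_seq=5150 A_ack=7000 B_seq=7000 B_ack=5090
After event 3: A_seq=5150 A_ack=7000 B_seq=7000 B_ack=5150
After event 4: A_seq=5299 A_ack=7000 B_seq=7000 B_ack=5299

5299 7000 7000 5299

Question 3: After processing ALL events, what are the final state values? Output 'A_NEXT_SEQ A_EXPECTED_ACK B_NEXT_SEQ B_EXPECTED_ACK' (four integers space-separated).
After event 0: A_seq=5090 A_ack=7000 B_seq=7000 B_ack=5090
After event 1: A_seq=5107 A_ack=7000 B_seq=7000 B_ack=5090
After event 2: A_seq=5150 A_ack=7000 B_seq=7000 B_ack=5090
After event 3: A_seq=5150 A_ack=7000 B_seq=7000 B_ack=5150
After event 4: A_seq=5299 A_ack=7000 B_seq=7000 B_ack=5299
After event 5: A_seq=5299 A_ack=7000 B_seq=7000 B_ack=5299
After event 6: A_seq=5356 A_ack=7000 B_seq=7000 B_ack=5356
After event 7: A_seq=5386 A_ack=7000 B_seq=7000 B_ack=5386

Answer: 5386 7000 7000 5386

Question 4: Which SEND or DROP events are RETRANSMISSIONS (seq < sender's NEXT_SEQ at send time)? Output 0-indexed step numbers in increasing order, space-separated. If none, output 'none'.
Step 0: SEND seq=5000 -> fresh
Step 1: DROP seq=5090 -> fresh
Step 2: SEND seq=5107 -> fresh
Step 3: SEND seq=5090 -> retransmit
Step 4: SEND seq=5150 -> fresh
Step 5: SEND seq=5090 -> retransmit
Step 6: SEND seq=5299 -> fresh
Step 7: SEND seq=5356 -> fresh

Answer: 3 5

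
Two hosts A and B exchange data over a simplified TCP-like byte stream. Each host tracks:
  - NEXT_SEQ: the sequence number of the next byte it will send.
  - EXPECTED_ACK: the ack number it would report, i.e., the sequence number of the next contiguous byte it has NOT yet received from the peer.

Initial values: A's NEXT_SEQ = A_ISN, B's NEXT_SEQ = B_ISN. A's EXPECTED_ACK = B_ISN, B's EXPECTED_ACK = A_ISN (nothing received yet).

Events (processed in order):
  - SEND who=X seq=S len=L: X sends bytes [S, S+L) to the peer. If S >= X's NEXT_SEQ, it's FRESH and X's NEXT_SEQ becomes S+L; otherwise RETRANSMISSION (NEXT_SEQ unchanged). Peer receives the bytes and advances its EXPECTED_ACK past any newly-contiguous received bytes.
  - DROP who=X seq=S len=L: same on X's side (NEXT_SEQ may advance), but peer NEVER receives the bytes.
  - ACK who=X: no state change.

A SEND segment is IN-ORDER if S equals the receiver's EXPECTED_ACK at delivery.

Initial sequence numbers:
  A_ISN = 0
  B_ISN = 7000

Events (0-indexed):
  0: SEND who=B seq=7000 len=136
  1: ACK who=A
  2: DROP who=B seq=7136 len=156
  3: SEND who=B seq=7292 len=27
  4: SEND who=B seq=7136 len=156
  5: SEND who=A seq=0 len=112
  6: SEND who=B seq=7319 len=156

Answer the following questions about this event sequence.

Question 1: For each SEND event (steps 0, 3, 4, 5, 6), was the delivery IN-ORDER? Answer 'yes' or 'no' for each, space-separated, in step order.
Step 0: SEND seq=7000 -> in-order
Step 3: SEND seq=7292 -> out-of-order
Step 4: SEND seq=7136 -> in-order
Step 5: SEND seq=0 -> in-order
Step 6: SEND seq=7319 -> in-order

Answer: yes no yes yes yes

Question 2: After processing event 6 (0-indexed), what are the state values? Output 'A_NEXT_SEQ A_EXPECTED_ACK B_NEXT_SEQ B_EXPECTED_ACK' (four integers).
After event 0: A_seq=0 A_ack=7136 B_seq=7136 B_ack=0
After event 1: A_seq=0 A_ack=7136 B_seq=7136 B_ack=0
After event 2: A_seq=0 A_ack=7136 B_seq=7292 B_ack=0
After event 3: A_seq=0 A_ack=7136 B_seq=7319 B_ack=0
After event 4: A_seq=0 A_ack=7319 B_seq=7319 B_ack=0
After event 5: A_seq=112 A_ack=7319 B_seq=7319 B_ack=112
After event 6: A_seq=112 A_ack=7475 B_seq=7475 B_ack=112

112 7475 7475 112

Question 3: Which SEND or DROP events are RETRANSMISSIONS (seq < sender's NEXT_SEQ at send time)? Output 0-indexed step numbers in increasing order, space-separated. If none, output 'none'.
Answer: 4

Derivation:
Step 0: SEND seq=7000 -> fresh
Step 2: DROP seq=7136 -> fresh
Step 3: SEND seq=7292 -> fresh
Step 4: SEND seq=7136 -> retransmit
Step 5: SEND seq=0 -> fresh
Step 6: SEND seq=7319 -> fresh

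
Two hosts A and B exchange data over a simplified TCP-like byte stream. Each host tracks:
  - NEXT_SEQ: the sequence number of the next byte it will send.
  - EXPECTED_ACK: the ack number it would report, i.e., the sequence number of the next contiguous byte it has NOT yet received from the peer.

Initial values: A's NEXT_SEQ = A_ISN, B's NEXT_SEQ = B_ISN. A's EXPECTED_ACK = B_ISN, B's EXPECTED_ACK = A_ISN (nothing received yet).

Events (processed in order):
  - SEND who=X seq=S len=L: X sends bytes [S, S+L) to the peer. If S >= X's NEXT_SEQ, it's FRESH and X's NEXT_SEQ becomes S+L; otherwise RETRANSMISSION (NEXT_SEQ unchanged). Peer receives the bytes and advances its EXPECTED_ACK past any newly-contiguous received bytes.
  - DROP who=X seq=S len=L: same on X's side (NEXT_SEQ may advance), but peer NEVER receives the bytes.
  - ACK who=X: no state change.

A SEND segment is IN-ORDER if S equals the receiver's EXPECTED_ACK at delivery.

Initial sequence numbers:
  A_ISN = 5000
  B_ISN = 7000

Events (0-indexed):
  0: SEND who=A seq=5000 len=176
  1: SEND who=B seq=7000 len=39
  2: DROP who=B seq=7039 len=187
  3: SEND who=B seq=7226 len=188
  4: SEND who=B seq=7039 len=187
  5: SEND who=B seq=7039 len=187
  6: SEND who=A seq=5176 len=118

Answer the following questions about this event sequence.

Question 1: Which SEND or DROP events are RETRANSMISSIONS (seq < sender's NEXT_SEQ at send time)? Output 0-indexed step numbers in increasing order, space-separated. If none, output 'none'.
Answer: 4 5

Derivation:
Step 0: SEND seq=5000 -> fresh
Step 1: SEND seq=7000 -> fresh
Step 2: DROP seq=7039 -> fresh
Step 3: SEND seq=7226 -> fresh
Step 4: SEND seq=7039 -> retransmit
Step 5: SEND seq=7039 -> retransmit
Step 6: SEND seq=5176 -> fresh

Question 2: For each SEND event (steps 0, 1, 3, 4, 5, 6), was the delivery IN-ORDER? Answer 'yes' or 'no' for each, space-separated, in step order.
Step 0: SEND seq=5000 -> in-order
Step 1: SEND seq=7000 -> in-order
Step 3: SEND seq=7226 -> out-of-order
Step 4: SEND seq=7039 -> in-order
Step 5: SEND seq=7039 -> out-of-order
Step 6: SEND seq=5176 -> in-order

Answer: yes yes no yes no yes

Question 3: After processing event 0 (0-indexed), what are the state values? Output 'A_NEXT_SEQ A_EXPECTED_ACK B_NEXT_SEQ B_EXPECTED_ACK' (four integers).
After event 0: A_seq=5176 A_ack=7000 B_seq=7000 B_ack=5176

5176 7000 7000 5176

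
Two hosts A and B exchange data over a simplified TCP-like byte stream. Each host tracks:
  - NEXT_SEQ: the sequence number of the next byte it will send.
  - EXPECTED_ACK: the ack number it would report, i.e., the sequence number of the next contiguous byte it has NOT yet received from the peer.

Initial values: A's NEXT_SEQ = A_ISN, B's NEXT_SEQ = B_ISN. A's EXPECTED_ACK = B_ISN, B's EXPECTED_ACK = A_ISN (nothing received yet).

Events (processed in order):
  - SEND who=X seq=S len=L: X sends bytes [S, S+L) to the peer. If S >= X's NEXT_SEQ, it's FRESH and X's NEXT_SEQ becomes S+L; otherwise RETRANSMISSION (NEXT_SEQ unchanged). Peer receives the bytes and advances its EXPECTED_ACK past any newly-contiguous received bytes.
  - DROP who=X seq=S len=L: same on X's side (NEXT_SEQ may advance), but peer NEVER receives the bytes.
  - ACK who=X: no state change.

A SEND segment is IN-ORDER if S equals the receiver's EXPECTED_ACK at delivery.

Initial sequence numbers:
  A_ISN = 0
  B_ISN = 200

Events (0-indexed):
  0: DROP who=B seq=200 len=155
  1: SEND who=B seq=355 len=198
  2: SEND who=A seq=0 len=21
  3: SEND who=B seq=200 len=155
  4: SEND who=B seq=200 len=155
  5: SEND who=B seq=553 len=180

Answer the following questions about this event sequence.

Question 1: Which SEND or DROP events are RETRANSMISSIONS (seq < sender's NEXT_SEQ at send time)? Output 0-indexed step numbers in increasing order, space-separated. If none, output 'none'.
Step 0: DROP seq=200 -> fresh
Step 1: SEND seq=355 -> fresh
Step 2: SEND seq=0 -> fresh
Step 3: SEND seq=200 -> retransmit
Step 4: SEND seq=200 -> retransmit
Step 5: SEND seq=553 -> fresh

Answer: 3 4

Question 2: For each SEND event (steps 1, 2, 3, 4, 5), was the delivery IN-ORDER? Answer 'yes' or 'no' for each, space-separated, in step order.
Step 1: SEND seq=355 -> out-of-order
Step 2: SEND seq=0 -> in-order
Step 3: SEND seq=200 -> in-order
Step 4: SEND seq=200 -> out-of-order
Step 5: SEND seq=553 -> in-order

Answer: no yes yes no yes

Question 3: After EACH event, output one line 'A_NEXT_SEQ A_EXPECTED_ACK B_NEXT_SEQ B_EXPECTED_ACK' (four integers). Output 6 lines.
0 200 355 0
0 200 553 0
21 200 553 21
21 553 553 21
21 553 553 21
21 733 733 21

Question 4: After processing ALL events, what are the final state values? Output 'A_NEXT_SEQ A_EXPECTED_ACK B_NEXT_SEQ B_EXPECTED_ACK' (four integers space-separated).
Answer: 21 733 733 21

Derivation:
After event 0: A_seq=0 A_ack=200 B_seq=355 B_ack=0
After event 1: A_seq=0 A_ack=200 B_seq=553 B_ack=0
After event 2: A_seq=21 A_ack=200 B_seq=553 B_ack=21
After event 3: A_seq=21 A_ack=553 B_seq=553 B_ack=21
After event 4: A_seq=21 A_ack=553 B_seq=553 B_ack=21
After event 5: A_seq=21 A_ack=733 B_seq=733 B_ack=21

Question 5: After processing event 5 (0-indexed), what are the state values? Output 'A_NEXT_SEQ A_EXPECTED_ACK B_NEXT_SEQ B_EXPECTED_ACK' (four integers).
After event 0: A_seq=0 A_ack=200 B_seq=355 B_ack=0
After event 1: A_seq=0 A_ack=200 B_seq=553 B_ack=0
After event 2: A_seq=21 A_ack=200 B_seq=553 B_ack=21
After event 3: A_seq=21 A_ack=553 B_seq=553 B_ack=21
After event 4: A_seq=21 A_ack=553 B_seq=553 B_ack=21
After event 5: A_seq=21 A_ack=733 B_seq=733 B_ack=21

21 733 733 21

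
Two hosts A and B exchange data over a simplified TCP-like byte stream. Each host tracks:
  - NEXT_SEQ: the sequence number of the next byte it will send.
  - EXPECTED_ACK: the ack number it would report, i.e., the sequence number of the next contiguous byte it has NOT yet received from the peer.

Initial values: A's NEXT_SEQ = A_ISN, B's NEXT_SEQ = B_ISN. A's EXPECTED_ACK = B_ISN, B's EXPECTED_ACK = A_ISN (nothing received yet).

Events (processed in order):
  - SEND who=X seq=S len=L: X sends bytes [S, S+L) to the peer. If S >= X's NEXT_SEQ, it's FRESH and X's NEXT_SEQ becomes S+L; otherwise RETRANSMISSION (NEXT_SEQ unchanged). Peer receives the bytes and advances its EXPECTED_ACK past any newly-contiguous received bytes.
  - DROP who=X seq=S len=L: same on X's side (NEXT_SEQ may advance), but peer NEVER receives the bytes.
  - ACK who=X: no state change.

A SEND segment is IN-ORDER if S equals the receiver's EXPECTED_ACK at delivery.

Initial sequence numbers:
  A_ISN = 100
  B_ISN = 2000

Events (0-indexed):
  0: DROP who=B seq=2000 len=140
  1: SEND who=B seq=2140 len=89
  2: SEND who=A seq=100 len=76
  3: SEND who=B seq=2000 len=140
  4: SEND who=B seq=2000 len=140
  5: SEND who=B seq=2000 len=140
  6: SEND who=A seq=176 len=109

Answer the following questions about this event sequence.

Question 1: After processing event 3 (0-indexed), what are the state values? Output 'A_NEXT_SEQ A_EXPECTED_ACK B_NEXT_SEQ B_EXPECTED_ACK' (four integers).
After event 0: A_seq=100 A_ack=2000 B_seq=2140 B_ack=100
After event 1: A_seq=100 A_ack=2000 B_seq=2229 B_ack=100
After event 2: A_seq=176 A_ack=2000 B_seq=2229 B_ack=176
After event 3: A_seq=176 A_ack=2229 B_seq=2229 B_ack=176

176 2229 2229 176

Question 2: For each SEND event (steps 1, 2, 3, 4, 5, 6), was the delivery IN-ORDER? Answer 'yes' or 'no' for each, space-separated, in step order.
Answer: no yes yes no no yes

Derivation:
Step 1: SEND seq=2140 -> out-of-order
Step 2: SEND seq=100 -> in-order
Step 3: SEND seq=2000 -> in-order
Step 4: SEND seq=2000 -> out-of-order
Step 5: SEND seq=2000 -> out-of-order
Step 6: SEND seq=176 -> in-order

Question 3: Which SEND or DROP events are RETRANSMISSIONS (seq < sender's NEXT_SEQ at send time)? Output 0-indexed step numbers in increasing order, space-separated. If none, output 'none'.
Answer: 3 4 5

Derivation:
Step 0: DROP seq=2000 -> fresh
Step 1: SEND seq=2140 -> fresh
Step 2: SEND seq=100 -> fresh
Step 3: SEND seq=2000 -> retransmit
Step 4: SEND seq=2000 -> retransmit
Step 5: SEND seq=2000 -> retransmit
Step 6: SEND seq=176 -> fresh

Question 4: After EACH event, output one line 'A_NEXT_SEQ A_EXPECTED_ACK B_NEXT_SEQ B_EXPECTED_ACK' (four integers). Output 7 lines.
100 2000 2140 100
100 2000 2229 100
176 2000 2229 176
176 2229 2229 176
176 2229 2229 176
176 2229 2229 176
285 2229 2229 285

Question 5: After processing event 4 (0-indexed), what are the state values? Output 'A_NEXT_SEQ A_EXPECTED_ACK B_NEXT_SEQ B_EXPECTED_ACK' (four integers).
After event 0: A_seq=100 A_ack=2000 B_seq=2140 B_ack=100
After event 1: A_seq=100 A_ack=2000 B_seq=2229 B_ack=100
After event 2: A_seq=176 A_ack=2000 B_seq=2229 B_ack=176
After event 3: A_seq=176 A_ack=2229 B_seq=2229 B_ack=176
After event 4: A_seq=176 A_ack=2229 B_seq=2229 B_ack=176

176 2229 2229 176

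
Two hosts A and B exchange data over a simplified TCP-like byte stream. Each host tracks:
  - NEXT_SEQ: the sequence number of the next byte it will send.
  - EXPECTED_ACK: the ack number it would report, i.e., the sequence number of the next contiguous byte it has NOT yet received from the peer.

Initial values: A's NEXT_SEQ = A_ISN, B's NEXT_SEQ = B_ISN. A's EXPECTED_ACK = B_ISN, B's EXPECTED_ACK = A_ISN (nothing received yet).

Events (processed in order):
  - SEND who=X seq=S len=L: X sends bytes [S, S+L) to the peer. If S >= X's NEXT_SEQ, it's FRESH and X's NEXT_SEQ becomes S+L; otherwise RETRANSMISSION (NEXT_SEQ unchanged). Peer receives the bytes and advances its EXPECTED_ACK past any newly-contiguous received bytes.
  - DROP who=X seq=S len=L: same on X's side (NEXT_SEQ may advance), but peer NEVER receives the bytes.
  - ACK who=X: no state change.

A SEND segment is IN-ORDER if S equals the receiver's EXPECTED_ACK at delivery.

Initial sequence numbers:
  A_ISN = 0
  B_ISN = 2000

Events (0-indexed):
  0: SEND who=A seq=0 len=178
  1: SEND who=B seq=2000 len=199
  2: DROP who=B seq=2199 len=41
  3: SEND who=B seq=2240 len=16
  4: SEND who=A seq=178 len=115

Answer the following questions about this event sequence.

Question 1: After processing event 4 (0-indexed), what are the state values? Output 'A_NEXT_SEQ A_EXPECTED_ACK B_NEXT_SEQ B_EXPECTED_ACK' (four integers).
After event 0: A_seq=178 A_ack=2000 B_seq=2000 B_ack=178
After event 1: A_seq=178 A_ack=2199 B_seq=2199 B_ack=178
After event 2: A_seq=178 A_ack=2199 B_seq=2240 B_ack=178
After event 3: A_seq=178 A_ack=2199 B_seq=2256 B_ack=178
After event 4: A_seq=293 A_ack=2199 B_seq=2256 B_ack=293

293 2199 2256 293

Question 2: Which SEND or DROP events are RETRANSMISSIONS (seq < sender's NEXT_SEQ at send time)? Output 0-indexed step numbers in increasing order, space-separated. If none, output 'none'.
Step 0: SEND seq=0 -> fresh
Step 1: SEND seq=2000 -> fresh
Step 2: DROP seq=2199 -> fresh
Step 3: SEND seq=2240 -> fresh
Step 4: SEND seq=178 -> fresh

Answer: none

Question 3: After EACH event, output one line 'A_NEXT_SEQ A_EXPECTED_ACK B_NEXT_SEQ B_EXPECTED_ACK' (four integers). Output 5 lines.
178 2000 2000 178
178 2199 2199 178
178 2199 2240 178
178 2199 2256 178
293 2199 2256 293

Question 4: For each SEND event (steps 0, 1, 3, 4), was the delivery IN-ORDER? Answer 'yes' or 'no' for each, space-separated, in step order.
Answer: yes yes no yes

Derivation:
Step 0: SEND seq=0 -> in-order
Step 1: SEND seq=2000 -> in-order
Step 3: SEND seq=2240 -> out-of-order
Step 4: SEND seq=178 -> in-order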